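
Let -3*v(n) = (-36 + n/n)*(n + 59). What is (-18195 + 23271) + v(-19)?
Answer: 16628/3 ≈ 5542.7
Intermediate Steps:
v(n) = 2065/3 + 35*n/3 (v(n) = -(-36 + n/n)*(n + 59)/3 = -(-36 + 1)*(59 + n)/3 = -(-35)*(59 + n)/3 = -(-2065 - 35*n)/3 = 2065/3 + 35*n/3)
(-18195 + 23271) + v(-19) = (-18195 + 23271) + (2065/3 + (35/3)*(-19)) = 5076 + (2065/3 - 665/3) = 5076 + 1400/3 = 16628/3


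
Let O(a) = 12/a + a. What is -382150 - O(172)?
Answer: -16439849/43 ≈ -3.8232e+5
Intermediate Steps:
O(a) = a + 12/a (O(a) = 12/a + a = a + 12/a)
-382150 - O(172) = -382150 - (172 + 12/172) = -382150 - (172 + 12*(1/172)) = -382150 - (172 + 3/43) = -382150 - 1*7399/43 = -382150 - 7399/43 = -16439849/43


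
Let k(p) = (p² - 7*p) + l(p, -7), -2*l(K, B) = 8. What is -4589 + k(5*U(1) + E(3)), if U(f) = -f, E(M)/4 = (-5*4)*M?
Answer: 57147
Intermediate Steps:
E(M) = -80*M (E(M) = 4*((-5*4)*M) = 4*(-20*M) = -80*M)
l(K, B) = -4 (l(K, B) = -½*8 = -4)
k(p) = -4 + p² - 7*p (k(p) = (p² - 7*p) - 4 = -4 + p² - 7*p)
-4589 + k(5*U(1) + E(3)) = -4589 + (-4 + (5*(-1*1) - 80*3)² - 7*(5*(-1*1) - 80*3)) = -4589 + (-4 + (5*(-1) - 240)² - 7*(5*(-1) - 240)) = -4589 + (-4 + (-5 - 240)² - 7*(-5 - 240)) = -4589 + (-4 + (-245)² - 7*(-245)) = -4589 + (-4 + 60025 + 1715) = -4589 + 61736 = 57147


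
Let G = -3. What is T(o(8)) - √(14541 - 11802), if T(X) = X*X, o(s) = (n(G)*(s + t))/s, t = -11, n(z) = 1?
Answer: 9/64 - √2739 ≈ -52.195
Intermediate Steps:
o(s) = (-11 + s)/s (o(s) = (1*(s - 11))/s = (1*(-11 + s))/s = (-11 + s)/s)
T(X) = X²
T(o(8)) - √(14541 - 11802) = ((-11 + 8)/8)² - √(14541 - 11802) = ((⅛)*(-3))² - √2739 = (-3/8)² - √2739 = 9/64 - √2739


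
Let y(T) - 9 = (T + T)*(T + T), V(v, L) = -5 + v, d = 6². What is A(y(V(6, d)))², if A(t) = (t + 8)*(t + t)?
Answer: 298116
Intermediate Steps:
d = 36
y(T) = 9 + 4*T² (y(T) = 9 + (T + T)*(T + T) = 9 + (2*T)*(2*T) = 9 + 4*T²)
A(t) = 2*t*(8 + t) (A(t) = (8 + t)*(2*t) = 2*t*(8 + t))
A(y(V(6, d)))² = (2*(9 + 4*(-5 + 6)²)*(8 + (9 + 4*(-5 + 6)²)))² = (2*(9 + 4*1²)*(8 + (9 + 4*1²)))² = (2*(9 + 4*1)*(8 + (9 + 4*1)))² = (2*(9 + 4)*(8 + (9 + 4)))² = (2*13*(8 + 13))² = (2*13*21)² = 546² = 298116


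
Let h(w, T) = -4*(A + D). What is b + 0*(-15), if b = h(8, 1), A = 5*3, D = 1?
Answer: -64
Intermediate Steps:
A = 15
h(w, T) = -64 (h(w, T) = -4*(15 + 1) = -4*16 = -64)
b = -64
b + 0*(-15) = -64 + 0*(-15) = -64 + 0 = -64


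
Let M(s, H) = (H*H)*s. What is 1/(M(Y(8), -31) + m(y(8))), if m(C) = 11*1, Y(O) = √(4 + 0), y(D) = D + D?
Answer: 1/1933 ≈ 0.00051733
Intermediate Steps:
y(D) = 2*D
Y(O) = 2 (Y(O) = √4 = 2)
M(s, H) = s*H² (M(s, H) = H²*s = s*H²)
m(C) = 11
1/(M(Y(8), -31) + m(y(8))) = 1/(2*(-31)² + 11) = 1/(2*961 + 11) = 1/(1922 + 11) = 1/1933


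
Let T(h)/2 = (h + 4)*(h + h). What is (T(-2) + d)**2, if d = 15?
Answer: 1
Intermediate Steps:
T(h) = 4*h*(4 + h) (T(h) = 2*((h + 4)*(h + h)) = 2*((4 + h)*(2*h)) = 2*(2*h*(4 + h)) = 4*h*(4 + h))
(T(-2) + d)**2 = (4*(-2)*(4 - 2) + 15)**2 = (4*(-2)*2 + 15)**2 = (-16 + 15)**2 = (-1)**2 = 1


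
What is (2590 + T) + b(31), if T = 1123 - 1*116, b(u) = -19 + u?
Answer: 3609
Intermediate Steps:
T = 1007 (T = 1123 - 116 = 1007)
(2590 + T) + b(31) = (2590 + 1007) + (-19 + 31) = 3597 + 12 = 3609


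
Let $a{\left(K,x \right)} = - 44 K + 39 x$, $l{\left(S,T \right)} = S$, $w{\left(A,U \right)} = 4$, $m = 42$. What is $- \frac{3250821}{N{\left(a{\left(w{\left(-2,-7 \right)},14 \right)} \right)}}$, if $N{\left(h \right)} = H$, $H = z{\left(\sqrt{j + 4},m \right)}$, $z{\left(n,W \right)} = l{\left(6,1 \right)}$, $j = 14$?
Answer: $- \frac{1083607}{2} \approx -5.418 \cdot 10^{5}$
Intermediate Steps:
$z{\left(n,W \right)} = 6$
$H = 6$
$N{\left(h \right)} = 6$
$- \frac{3250821}{N{\left(a{\left(w{\left(-2,-7 \right)},14 \right)} \right)}} = - \frac{3250821}{6} = \left(-3250821\right) \frac{1}{6} = - \frac{1083607}{2}$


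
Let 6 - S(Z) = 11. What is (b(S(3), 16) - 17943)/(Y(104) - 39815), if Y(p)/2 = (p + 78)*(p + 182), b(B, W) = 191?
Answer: -17752/64289 ≈ -0.27613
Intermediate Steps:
S(Z) = -5 (S(Z) = 6 - 1*11 = 6 - 11 = -5)
Y(p) = 2*(78 + p)*(182 + p) (Y(p) = 2*((p + 78)*(p + 182)) = 2*((78 + p)*(182 + p)) = 2*(78 + p)*(182 + p))
(b(S(3), 16) - 17943)/(Y(104) - 39815) = (191 - 17943)/((28392 + 2*104² + 520*104) - 39815) = -17752/((28392 + 2*10816 + 54080) - 39815) = -17752/((28392 + 21632 + 54080) - 39815) = -17752/(104104 - 39815) = -17752/64289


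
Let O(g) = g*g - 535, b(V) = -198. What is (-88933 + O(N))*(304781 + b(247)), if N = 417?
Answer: 25713201443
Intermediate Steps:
O(g) = -535 + g² (O(g) = g² - 535 = -535 + g²)
(-88933 + O(N))*(304781 + b(247)) = (-88933 + (-535 + 417²))*(304781 - 198) = (-88933 + (-535 + 173889))*304583 = (-88933 + 173354)*304583 = 84421*304583 = 25713201443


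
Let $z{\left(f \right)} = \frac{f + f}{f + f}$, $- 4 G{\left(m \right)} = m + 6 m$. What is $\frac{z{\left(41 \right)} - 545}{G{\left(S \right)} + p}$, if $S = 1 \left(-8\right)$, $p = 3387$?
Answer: $- \frac{544}{3401} \approx -0.15995$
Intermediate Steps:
$S = -8$
$G{\left(m \right)} = - \frac{7 m}{4}$ ($G{\left(m \right)} = - \frac{m + 6 m}{4} = - \frac{7 m}{4}$)
$z{\left(f \right)} = 1$ ($z{\left(f \right)} = \frac{2 f}{2 f} = 2 f \frac{1}{2 f} = 1$)
$\frac{z{\left(41 \right)} - 545}{G{\left(S \right)} + p} = \frac{1 - 545}{\left(- \frac{7}{4}\right) \left(-8\right) + 3387} = - \frac{544}{14 + 3387} = - \frac{544}{3401}$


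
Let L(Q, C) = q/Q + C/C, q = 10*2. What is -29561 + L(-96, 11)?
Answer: -709445/24 ≈ -29560.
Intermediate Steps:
q = 20
L(Q, C) = 1 + 20/Q (L(Q, C) = 20/Q + C/C = 20/Q + 1 = 1 + 20/Q)
-29561 + L(-96, 11) = -29561 + (20 - 96)/(-96) = -29561 - 1/96*(-76) = -29561 + 19/24 = -709445/24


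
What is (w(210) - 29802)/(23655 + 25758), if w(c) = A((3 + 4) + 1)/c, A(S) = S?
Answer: -3129206/5188365 ≈ -0.60312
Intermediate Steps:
w(c) = 8/c (w(c) = ((3 + 4) + 1)/c = (7 + 1)/c = 8/c)
(w(210) - 29802)/(23655 + 25758) = (8/210 - 29802)/(23655 + 25758) = (8*(1/210) - 29802)/49413 = (4/105 - 29802)*(1/49413) = -3129206/105*1/49413 = -3129206/5188365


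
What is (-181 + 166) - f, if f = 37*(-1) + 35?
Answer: -13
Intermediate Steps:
f = -2 (f = -37 + 35 = -2)
(-181 + 166) - f = (-181 + 166) - 1*(-2) = -15 + 2 = -13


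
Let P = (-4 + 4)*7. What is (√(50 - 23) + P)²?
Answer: 27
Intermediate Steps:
P = 0 (P = 0*7 = 0)
(√(50 - 23) + P)² = (√(50 - 23) + 0)² = (√27 + 0)² = (3*√3 + 0)² = (3*√3)² = 27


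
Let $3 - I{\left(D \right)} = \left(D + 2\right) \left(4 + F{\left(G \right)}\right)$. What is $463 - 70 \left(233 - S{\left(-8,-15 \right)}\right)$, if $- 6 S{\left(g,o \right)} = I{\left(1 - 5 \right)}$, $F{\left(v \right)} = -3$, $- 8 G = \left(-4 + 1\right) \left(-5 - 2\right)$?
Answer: $- \frac{47716}{3} \approx -15905.0$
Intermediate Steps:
$G = - \frac{21}{8}$ ($G = - \frac{\left(-4 + 1\right) \left(-5 - 2\right)}{8} = - \frac{\left(-3\right) \left(-7\right)}{8} = \left(- \frac{1}{8}\right) 21 = - \frac{21}{8} \approx -2.625$)
$I{\left(D \right)} = 1 - D$ ($I{\left(D \right)} = 3 - \left(D + 2\right) \left(4 - 3\right) = 3 - \left(2 + D\right) 1 = 3 - \left(2 + D\right) = 1 - D$)
$S{\left(g,o \right)} = - \frac{5}{6}$ ($S{\left(g,o \right)} = - \frac{1 - \left(1 - 5\right)}{6} = - \frac{1 - -4}{6} = - \frac{1 + 4}{6} = \left(- \frac{1}{6}\right) 5 = - \frac{5}{6}$)
$463 - 70 \left(233 - S{\left(-8,-15 \right)}\right) = 463 - 70 \left(233 - - \frac{5}{6}\right) = 463 - 70 \left(233 + \frac{5}{6}\right) = 463 - \frac{49105}{3} = - \frac{47716}{3}$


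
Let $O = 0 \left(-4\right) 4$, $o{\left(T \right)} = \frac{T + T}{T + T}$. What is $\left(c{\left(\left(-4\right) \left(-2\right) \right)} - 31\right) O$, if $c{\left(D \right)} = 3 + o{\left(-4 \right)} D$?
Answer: $0$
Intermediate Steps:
$o{\left(T \right)} = 1$ ($o{\left(T \right)} = \frac{2 T}{2 T} = 2 T \frac{1}{2 T} = 1$)
$c{\left(D \right)} = 3 + D$ ($c{\left(D \right)} = 3 + 1 D = 3 + D$)
$O = 0$ ($O = 0 \cdot 4 = 0$)
$\left(c{\left(\left(-4\right) \left(-2\right) \right)} - 31\right) O = \left(\left(3 - -8\right) - 31\right) 0 = \left(\left(3 + 8\right) - 31\right) 0 = \left(11 - 31\right) 0 = \left(-20\right) 0 = 0$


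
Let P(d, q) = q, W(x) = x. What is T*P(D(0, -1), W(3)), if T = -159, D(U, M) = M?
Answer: -477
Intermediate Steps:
T*P(D(0, -1), W(3)) = -159*3 = -477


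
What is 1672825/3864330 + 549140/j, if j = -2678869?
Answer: 471844171745/2070406768554 ≈ 0.22790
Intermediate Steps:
1672825/3864330 + 549140/j = 1672825/3864330 + 549140/(-2678869) = 1672825*(1/3864330) + 549140*(-1/2678869) = 334565/772866 - 549140/2678869 = 471844171745/2070406768554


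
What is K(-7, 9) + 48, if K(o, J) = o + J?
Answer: 50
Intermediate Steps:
K(o, J) = J + o
K(-7, 9) + 48 = (9 - 7) + 48 = 2 + 48 = 50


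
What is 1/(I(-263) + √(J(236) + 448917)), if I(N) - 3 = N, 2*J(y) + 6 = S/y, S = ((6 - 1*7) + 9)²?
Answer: 7670/11248767 + √1562670106/22497534 ≈ 0.0024390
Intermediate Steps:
S = 64 (S = ((6 - 7) + 9)² = (-1 + 9)² = 8² = 64)
J(y) = -3 + 32/y (J(y) = -3 + (64/y)/2 = -3 + 32/y)
I(N) = 3 + N
1/(I(-263) + √(J(236) + 448917)) = 1/((3 - 263) + √((-3 + 32/236) + 448917)) = 1/(-260 + √((-3 + 32*(1/236)) + 448917)) = 1/(-260 + √((-3 + 8/59) + 448917)) = 1/(-260 + √(-169/59 + 448917)) = 1/(-260 + √(26485934/59)) = 1/(-260 + √1562670106/59)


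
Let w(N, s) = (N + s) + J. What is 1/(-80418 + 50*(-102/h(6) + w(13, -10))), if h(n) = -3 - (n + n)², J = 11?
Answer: -49/3904482 ≈ -1.2550e-5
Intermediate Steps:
h(n) = -3 - 4*n² (h(n) = -3 - (2*n)² = -3 - 4*n²)
w(N, s) = 11 + N + s (w(N, s) = (N + s) + 11 = 11 + N + s)
1/(-80418 + 50*(-102/h(6) + w(13, -10))) = 1/(-80418 + 50*(-102/(-3 - 4*6²) + (11 + 13 - 10))) = 1/(-80418 + 50*(-102/(-3 - 4*36) + 14)) = 1/(-80418 + 50*(-102/(-3 - 144) + 14)) = 1/(-80418 + 50*(-102/(-147) + 14)) = 1/(-80418 + 50*(-102*(-1/147) + 14)) = 1/(-80418 + 50*(34/49 + 14)) = 1/(-80418 + 50*(720/49)) = 1/(-80418 + 36000/49) = 1/(-3904482/49) = -49/3904482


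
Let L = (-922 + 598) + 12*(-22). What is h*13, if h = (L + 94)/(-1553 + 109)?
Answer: 169/38 ≈ 4.4474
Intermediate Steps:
L = -588 (L = -324 - 264 = -588)
h = 13/38 (h = (-588 + 94)/(-1553 + 109) = -494/(-1444) = -494*(-1/1444) = 13/38 ≈ 0.34211)
h*13 = (13/38)*13 = 169/38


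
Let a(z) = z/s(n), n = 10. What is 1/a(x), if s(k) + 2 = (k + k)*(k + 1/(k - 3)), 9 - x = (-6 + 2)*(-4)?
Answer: -1406/49 ≈ -28.694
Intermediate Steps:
x = -7 (x = 9 - (-6 + 2)*(-4) = 9 - (-4)*(-4) = 9 - 1*16 = 9 - 16 = -7)
s(k) = -2 + 2*k*(k + 1/(-3 + k)) (s(k) = -2 + (k + k)*(k + 1/(k - 3)) = -2 + (2*k)*(k + 1/(-3 + k)) = -2 + 2*k*(k + 1/(-3 + k)))
a(z) = 7*z/1406 (a(z) = z/((2*(3 + 10**3 - 3*10**2)/(-3 + 10))) = z/((2*(3 + 1000 - 3*100)/7)) = z/((2*(1/7)*(3 + 1000 - 300))) = z/((2*(1/7)*703)) = z/(1406/7) = z*(7/1406) = 7*z/1406)
1/a(x) = 1/((7/1406)*(-7)) = 1/(-49/1406) = -1406/49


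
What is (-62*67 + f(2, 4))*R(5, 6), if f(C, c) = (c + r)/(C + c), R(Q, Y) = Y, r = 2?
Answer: -24918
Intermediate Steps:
f(C, c) = (2 + c)/(C + c) (f(C, c) = (c + 2)/(C + c) = (2 + c)/(C + c))
(-62*67 + f(2, 4))*R(5, 6) = (-62*67 + (2 + 4)/(2 + 4))*6 = (-4154 + 6/6)*6 = (-4154 + (⅙)*6)*6 = (-4154 + 1)*6 = -4153*6 = -24918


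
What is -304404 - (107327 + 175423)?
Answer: -587154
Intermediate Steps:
-304404 - (107327 + 175423) = -304404 - 1*282750 = -304404 - 282750 = -587154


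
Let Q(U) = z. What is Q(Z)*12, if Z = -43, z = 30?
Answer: 360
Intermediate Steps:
Q(U) = 30
Q(Z)*12 = 30*12 = 360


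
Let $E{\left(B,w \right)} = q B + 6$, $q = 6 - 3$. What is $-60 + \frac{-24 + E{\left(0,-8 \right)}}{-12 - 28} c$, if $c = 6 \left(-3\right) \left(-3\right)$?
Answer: $- \frac{357}{10} \approx -35.7$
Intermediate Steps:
$q = 3$ ($q = 6 - 3 = 3$)
$c = 54$ ($c = \left(-18\right) \left(-3\right) = 54$)
$E{\left(B,w \right)} = 6 + 3 B$ ($E{\left(B,w \right)} = 3 B + 6 = 6 + 3 B$)
$-60 + \frac{-24 + E{\left(0,-8 \right)}}{-12 - 28} c = -60 + \frac{-24 + \left(6 + 3 \cdot 0\right)}{-12 - 28} \cdot 54 = -60 + \frac{-24 + \left(6 + 0\right)}{-40} \cdot 54 = -60 + \left(-24 + 6\right) \left(- \frac{1}{40}\right) 54 = -60 + \left(-18\right) \left(- \frac{1}{40}\right) 54 = -60 + \frac{9}{20} \cdot 54 = -60 + \frac{243}{10} = - \frac{357}{10}$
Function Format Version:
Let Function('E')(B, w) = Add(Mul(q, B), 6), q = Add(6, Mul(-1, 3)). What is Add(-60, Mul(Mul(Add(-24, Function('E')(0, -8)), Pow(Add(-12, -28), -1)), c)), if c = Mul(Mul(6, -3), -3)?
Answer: Rational(-357, 10) ≈ -35.700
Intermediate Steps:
q = 3 (q = Add(6, -3) = 3)
c = 54 (c = Mul(-18, -3) = 54)
Function('E')(B, w) = Add(6, Mul(3, B)) (Function('E')(B, w) = Add(Mul(3, B), 6) = Add(6, Mul(3, B)))
Add(-60, Mul(Mul(Add(-24, Function('E')(0, -8)), Pow(Add(-12, -28), -1)), c)) = Add(-60, Mul(Mul(Add(-24, Add(6, Mul(3, 0))), Pow(Add(-12, -28), -1)), 54)) = Add(-60, Mul(Mul(Add(-24, Add(6, 0)), Pow(-40, -1)), 54)) = Add(-60, Mul(Mul(Add(-24, 6), Rational(-1, 40)), 54)) = Add(-60, Mul(Mul(-18, Rational(-1, 40)), 54)) = Add(-60, Mul(Rational(9, 20), 54)) = Add(-60, Rational(243, 10)) = Rational(-357, 10)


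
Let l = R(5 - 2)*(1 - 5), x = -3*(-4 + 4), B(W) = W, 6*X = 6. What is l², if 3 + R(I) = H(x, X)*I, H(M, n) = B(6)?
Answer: 3600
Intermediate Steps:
X = 1 (X = (⅙)*6 = 1)
x = 0 (x = -3*0 = 0)
H(M, n) = 6
R(I) = -3 + 6*I
l = -60 (l = (-3 + 6*(5 - 2))*(1 - 5) = (-3 + 6*3)*(-4) = (-3 + 18)*(-4) = 15*(-4) = -60)
l² = (-60)² = 3600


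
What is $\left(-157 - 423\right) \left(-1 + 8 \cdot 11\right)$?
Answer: $-50460$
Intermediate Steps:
$\left(-157 - 423\right) \left(-1 + 8 \cdot 11\right) = - 580 \left(-1 + 88\right) = \left(-580\right) 87 = -50460$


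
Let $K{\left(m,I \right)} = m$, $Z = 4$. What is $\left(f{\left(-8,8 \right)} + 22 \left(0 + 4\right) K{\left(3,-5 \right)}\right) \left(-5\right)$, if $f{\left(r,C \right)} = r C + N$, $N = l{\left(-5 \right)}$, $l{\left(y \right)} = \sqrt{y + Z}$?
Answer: $-1000 - 5 i \approx -1000.0 - 5.0 i$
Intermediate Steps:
$l{\left(y \right)} = \sqrt{4 + y}$ ($l{\left(y \right)} = \sqrt{y + 4} = \sqrt{4 + y}$)
$N = i$ ($N = \sqrt{4 - 5} = \sqrt{-1} = i \approx 1.0 i$)
$f{\left(r,C \right)} = i + C r$ ($f{\left(r,C \right)} = r C + i = C r + i = i + C r$)
$\left(f{\left(-8,8 \right)} + 22 \left(0 + 4\right) K{\left(3,-5 \right)}\right) \left(-5\right) = \left(\left(i + 8 \left(-8\right)\right) + 22 \left(0 + 4\right) 3\right) \left(-5\right) = \left(\left(i - 64\right) + 22 \cdot 4 \cdot 3\right) \left(-5\right) = \left(\left(-64 + i\right) + 22 \cdot 12\right) \left(-5\right) = \left(\left(-64 + i\right) + 264\right) \left(-5\right) = \left(200 + i\right) \left(-5\right) = -1000 - 5 i$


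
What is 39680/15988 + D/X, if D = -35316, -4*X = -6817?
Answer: -497007568/27247549 ≈ -18.240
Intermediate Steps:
X = 6817/4 (X = -1/4*(-6817) = 6817/4 ≈ 1704.3)
39680/15988 + D/X = 39680/15988 - 35316/6817/4 = 39680*(1/15988) - 35316*4/6817 = 9920/3997 - 141264/6817 = -497007568/27247549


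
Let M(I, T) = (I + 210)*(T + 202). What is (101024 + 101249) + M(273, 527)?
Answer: 554380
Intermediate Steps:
M(I, T) = (202 + T)*(210 + I) (M(I, T) = (210 + I)*(202 + T) = (202 + T)*(210 + I))
(101024 + 101249) + M(273, 527) = (101024 + 101249) + (42420 + 202*273 + 210*527 + 273*527) = 202273 + (42420 + 55146 + 110670 + 143871) = 202273 + 352107 = 554380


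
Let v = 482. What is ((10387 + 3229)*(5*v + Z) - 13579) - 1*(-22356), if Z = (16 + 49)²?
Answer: 90350937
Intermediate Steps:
Z = 4225 (Z = 65² = 4225)
((10387 + 3229)*(5*v + Z) - 13579) - 1*(-22356) = ((10387 + 3229)*(5*482 + 4225) - 13579) - 1*(-22356) = (13616*(2410 + 4225) - 13579) + 22356 = (13616*6635 - 13579) + 22356 = (90342160 - 13579) + 22356 = 90328581 + 22356 = 90350937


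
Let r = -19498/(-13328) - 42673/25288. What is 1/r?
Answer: -5266226/1182505 ≈ -4.4534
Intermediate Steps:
r = -1182505/5266226 (r = -19498*(-1/13328) - 42673*1/25288 = 9749/6664 - 42673/25288 = -1182505/5266226 ≈ -0.22455)
1/r = 1/(-1182505/5266226) = -5266226/1182505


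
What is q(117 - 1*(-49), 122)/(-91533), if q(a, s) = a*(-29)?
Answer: 4814/91533 ≈ 0.052593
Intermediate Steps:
q(a, s) = -29*a
q(117 - 1*(-49), 122)/(-91533) = -29*(117 - 1*(-49))/(-91533) = -29*(117 + 49)*(-1/91533) = -29*166*(-1/91533) = -4814*(-1/91533) = 4814/91533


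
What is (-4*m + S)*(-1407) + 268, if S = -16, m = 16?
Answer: 112828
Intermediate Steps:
(-4*m + S)*(-1407) + 268 = (-4*16 - 16)*(-1407) + 268 = (-64 - 16)*(-1407) + 268 = -80*(-1407) + 268 = 112560 + 268 = 112828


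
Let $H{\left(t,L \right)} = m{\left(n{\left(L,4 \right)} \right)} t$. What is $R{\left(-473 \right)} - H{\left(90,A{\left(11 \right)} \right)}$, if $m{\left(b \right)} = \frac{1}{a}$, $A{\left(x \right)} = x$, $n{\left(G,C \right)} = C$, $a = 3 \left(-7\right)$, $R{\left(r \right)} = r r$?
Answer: $\frac{1566133}{7} \approx 2.2373 \cdot 10^{5}$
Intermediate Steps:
$R{\left(r \right)} = r^{2}$
$a = -21$
$m{\left(b \right)} = - \frac{1}{21}$ ($m{\left(b \right)} = \frac{1}{-21} = - \frac{1}{21}$)
$H{\left(t,L \right)} = - \frac{t}{21}$
$R{\left(-473 \right)} - H{\left(90,A{\left(11 \right)} \right)} = \left(-473\right)^{2} - \left(- \frac{1}{21}\right) 90 = 223729 - - \frac{30}{7} = 223729 + \frac{30}{7} = \frac{1566133}{7}$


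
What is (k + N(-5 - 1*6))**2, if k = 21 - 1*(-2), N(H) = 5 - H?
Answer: 1521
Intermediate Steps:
k = 23 (k = 21 + 2 = 23)
(k + N(-5 - 1*6))**2 = (23 + (5 - (-5 - 1*6)))**2 = (23 + (5 - (-5 - 6)))**2 = (23 + (5 - 1*(-11)))**2 = (23 + (5 + 11))**2 = (23 + 16)**2 = 39**2 = 1521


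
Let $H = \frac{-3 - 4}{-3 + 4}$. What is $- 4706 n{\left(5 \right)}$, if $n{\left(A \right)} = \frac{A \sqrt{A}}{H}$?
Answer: $\frac{23530 \sqrt{5}}{7} \approx 7516.4$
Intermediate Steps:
$H = -7$ ($H = - \frac{7}{1} = \left(-7\right) 1 = -7$)
$n{\left(A \right)} = - \frac{A^{\frac{3}{2}}}{7}$ ($n{\left(A \right)} = \frac{A \sqrt{A}}{-7} = A^{\frac{3}{2}} \left(- \frac{1}{7}\right) = - \frac{A^{\frac{3}{2}}}{7}$)
$- 4706 n{\left(5 \right)} = - 4706 \left(- \frac{5^{\frac{3}{2}}}{7}\right) = - 4706 \left(- \frac{5 \sqrt{5}}{7}\right) = \frac{23530 \sqrt{5}}{7}$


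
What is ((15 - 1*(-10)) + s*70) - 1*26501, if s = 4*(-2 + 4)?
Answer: -25916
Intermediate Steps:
s = 8 (s = 4*2 = 8)
((15 - 1*(-10)) + s*70) - 1*26501 = ((15 - 1*(-10)) + 8*70) - 1*26501 = ((15 + 10) + 560) - 26501 = (25 + 560) - 26501 = 585 - 26501 = -25916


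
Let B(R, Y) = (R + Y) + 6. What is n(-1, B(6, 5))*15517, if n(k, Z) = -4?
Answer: -62068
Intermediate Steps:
B(R, Y) = 6 + R + Y
n(-1, B(6, 5))*15517 = -4*15517 = -62068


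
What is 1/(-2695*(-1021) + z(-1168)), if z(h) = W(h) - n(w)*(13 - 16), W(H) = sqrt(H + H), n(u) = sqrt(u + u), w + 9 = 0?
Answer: 1/(2751595 + 4*I*sqrt(146) + 9*I*sqrt(2)) ≈ 3.6343e-7 - 8.1e-12*I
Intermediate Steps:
w = -9 (w = -9 + 0 = -9)
n(u) = sqrt(2)*sqrt(u) (n(u) = sqrt(2*u) = sqrt(2)*sqrt(u))
W(H) = sqrt(2)*sqrt(H) (W(H) = sqrt(2*H) = sqrt(2)*sqrt(H))
z(h) = sqrt(2)*sqrt(h) + 9*I*sqrt(2) (z(h) = sqrt(2)*sqrt(h) - sqrt(2)*sqrt(-9)*(13 - 16) = sqrt(2)*sqrt(h) - sqrt(2)*(3*I)*(-3) = sqrt(2)*sqrt(h) - 3*I*sqrt(2)*(-3) = sqrt(2)*sqrt(h) - (-9)*I*sqrt(2) = sqrt(2)*sqrt(h) + 9*I*sqrt(2))
1/(-2695*(-1021) + z(-1168)) = 1/(-2695*(-1021) + sqrt(2)*(sqrt(-1168) + 9*I)) = 1/(2751595 + sqrt(2)*(4*I*sqrt(73) + 9*I)) = 1/(2751595 + sqrt(2)*(9*I + 4*I*sqrt(73)))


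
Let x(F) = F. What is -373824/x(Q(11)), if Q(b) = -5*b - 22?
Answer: 33984/7 ≈ 4854.9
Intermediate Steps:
Q(b) = -22 - 5*b
-373824/x(Q(11)) = -373824/(-22 - 5*11) = -373824/(-22 - 55) = -373824/(-77) = -373824*(-1/77) = 33984/7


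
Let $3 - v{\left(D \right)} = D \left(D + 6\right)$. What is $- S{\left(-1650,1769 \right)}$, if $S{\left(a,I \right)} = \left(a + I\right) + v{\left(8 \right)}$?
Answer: $-10$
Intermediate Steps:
$v{\left(D \right)} = 3 - D \left(6 + D\right)$ ($v{\left(D \right)} = 3 - D \left(D + 6\right) = 3 - D \left(6 + D\right)$)
$S{\left(a,I \right)} = -109 + I + a$ ($S{\left(a,I \right)} = \left(a + I\right) - 109 = \left(I + a\right) - 109 = -109 + I + a$)
$- S{\left(-1650,1769 \right)} = - (-109 + 1769 - 1650) = \left(-1\right) 10 = -10$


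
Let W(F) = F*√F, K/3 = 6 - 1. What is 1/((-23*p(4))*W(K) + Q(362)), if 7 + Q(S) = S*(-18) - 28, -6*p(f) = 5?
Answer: -26204/166703029 - 1150*√15/166703029 ≈ -0.00018391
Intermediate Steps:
K = 15 (K = 3*(6 - 1) = 3*5 = 15)
p(f) = -⅚ (p(f) = -⅙*5 = -⅚)
W(F) = F^(3/2)
Q(S) = -35 - 18*S (Q(S) = -7 + (S*(-18) - 28) = -7 + (-18*S - 28) = -7 + (-28 - 18*S) = -35 - 18*S)
1/((-23*p(4))*W(K) + Q(362)) = 1/((-23*(-⅚))*15^(3/2) + (-35 - 18*362)) = 1/(115*(15*√15)/6 + (-35 - 6516)) = 1/(575*√15/2 - 6551) = 1/(-6551 + 575*√15/2)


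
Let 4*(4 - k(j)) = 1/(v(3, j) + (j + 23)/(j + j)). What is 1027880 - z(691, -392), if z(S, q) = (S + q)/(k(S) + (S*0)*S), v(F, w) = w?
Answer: 341620878944/332379 ≈ 1.0278e+6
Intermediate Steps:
k(j) = 4 - 1/(4*(j + (23 + j)/(2*j))) (k(j) = 4 - 1/(4*(j + (j + 23)/(j + j))) = 4 - 1/(4*(j + (23 + j)/((2*j)))) = 4 - 1/(4*(j + (23 + j)*(1/(2*j)))) = 4 - 1/(4*(j + (23 + j)/(2*j))))
z(S, q) = 2*(S + q)*(23 + S + 2*S**2)/(184 + 7*S + 16*S**2) (z(S, q) = (S + q)/((184 + 7*S + 16*S**2)/(2*(23 + S + 2*S**2)) + (S*0)*S) = (S + q)/((184 + 7*S + 16*S**2)/(2*(23 + S + 2*S**2)) + 0*S) = (S + q)/((184 + 7*S + 16*S**2)/(2*(23 + S + 2*S**2)) + 0) = (S + q)/(((184 + 7*S + 16*S**2)/(2*(23 + S + 2*S**2)))) = (S + q)*(2*(23 + S + 2*S**2)/(184 + 7*S + 16*S**2)) = 2*(S + q)*(23 + S + 2*S**2)/(184 + 7*S + 16*S**2))
1027880 - z(691, -392) = 1027880 - 2*(691 - 392)*(23 + 691 + 2*691**2)/(184 + 7*691 + 16*691**2) = 1027880 - 2*299*(23 + 691 + 2*477481)/(184 + 4837 + 16*477481) = 1027880 - 2*299*(23 + 691 + 954962)/(184 + 4837 + 7639696) = 1027880 - 2*299*955676/7644717 = 1027880 - 1*24847576/332379 = 1027880 - 24847576/332379 = 341620878944/332379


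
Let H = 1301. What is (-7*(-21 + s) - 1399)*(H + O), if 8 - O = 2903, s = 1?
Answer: 2006846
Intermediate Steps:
O = -2895 (O = 8 - 1*2903 = 8 - 2903 = -2895)
(-7*(-21 + s) - 1399)*(H + O) = (-7*(-21 + 1) - 1399)*(1301 - 2895) = (-7*(-20) - 1399)*(-1594) = (140 - 1399)*(-1594) = -1259*(-1594) = 2006846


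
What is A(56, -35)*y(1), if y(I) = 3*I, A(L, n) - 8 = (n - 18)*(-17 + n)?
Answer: 8292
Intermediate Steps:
A(L, n) = 8 + (-18 + n)*(-17 + n) (A(L, n) = 8 + (n - 18)*(-17 + n) = 8 + (-18 + n)*(-17 + n))
A(56, -35)*y(1) = (314 + (-35)**2 - 35*(-35))*(3*1) = (314 + 1225 + 1225)*3 = 2764*3 = 8292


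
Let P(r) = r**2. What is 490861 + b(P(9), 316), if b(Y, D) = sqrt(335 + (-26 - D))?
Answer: 490861 + I*sqrt(7) ≈ 4.9086e+5 + 2.6458*I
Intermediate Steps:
b(Y, D) = sqrt(309 - D)
490861 + b(P(9), 316) = 490861 + sqrt(309 - 1*316) = 490861 + sqrt(309 - 316) = 490861 + sqrt(-7) = 490861 + I*sqrt(7)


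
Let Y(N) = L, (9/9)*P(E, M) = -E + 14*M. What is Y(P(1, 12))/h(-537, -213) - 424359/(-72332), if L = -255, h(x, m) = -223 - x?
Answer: 339657/67196 ≈ 5.0547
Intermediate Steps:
P(E, M) = -E + 14*M
Y(N) = -255
Y(P(1, 12))/h(-537, -213) - 424359/(-72332) = -255/(-223 - 1*(-537)) - 424359/(-72332) = -255/(-223 + 537) - 424359*(-1/72332) = -255/314 + 2511/428 = 339657/67196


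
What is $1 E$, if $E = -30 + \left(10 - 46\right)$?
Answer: $-66$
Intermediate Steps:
$E = -66$ ($E = -30 + \left(10 - 46\right) = -30 - 36 = -66$)
$1 E = 1 \left(-66\right) = -66$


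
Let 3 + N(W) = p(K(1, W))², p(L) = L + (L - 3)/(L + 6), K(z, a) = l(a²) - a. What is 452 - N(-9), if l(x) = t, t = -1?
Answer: 75491/196 ≈ 385.16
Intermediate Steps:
l(x) = -1
K(z, a) = -1 - a
p(L) = L + (-3 + L)/(6 + L)
N(W) = -3 + (-10 + (-1 - W)² - 7*W)²/(5 - W)² (N(W) = -3 + ((-3 + (-1 - W)² + 7*(-1 - W))/(6 + (-1 - W)))² = -3 + ((-3 + (-1 - W)² + (-7 - 7*W))/(5 - W))² = -3 + ((-10 + (-1 - W)² - 7*W)/(5 - W))² = -3 + (-10 + (-1 - W)² - 7*W)²/(5 - W)²)
452 - N(-9) = 452 - (-3 + (10 - (1 - 9)² + 7*(-9))²/(-5 - 9)²) = 452 - (-3 + (10 - 1*(-8)² - 63)²/(-14)²) = 452 - (-3 + (10 - 1*64 - 63)²/196) = 452 - (-3 + (10 - 64 - 63)²/196) = 452 - (-3 + (1/196)*(-117)²) = 452 - (-3 + (1/196)*13689) = 452 - (-3 + 13689/196) = 452 - 1*13101/196 = 452 - 13101/196 = 75491/196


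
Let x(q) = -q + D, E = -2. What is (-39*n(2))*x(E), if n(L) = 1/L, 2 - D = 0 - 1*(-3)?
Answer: -39/2 ≈ -19.500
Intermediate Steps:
D = -1 (D = 2 - (0 - 1*(-3)) = 2 - (0 + 3) = 2 - 1*3 = 2 - 3 = -1)
x(q) = -1 - q (x(q) = -q - 1 = -1 - q)
(-39*n(2))*x(E) = (-39/2)*(-1 - 1*(-2)) = (-39*1/2)*(-1 + 2) = -39/2*1 = -39/2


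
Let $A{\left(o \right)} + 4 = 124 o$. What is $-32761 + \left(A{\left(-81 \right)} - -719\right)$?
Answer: $-42090$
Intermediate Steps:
$A{\left(o \right)} = -4 + 124 o$
$-32761 + \left(A{\left(-81 \right)} - -719\right) = -32761 + \left(\left(-4 + 124 \left(-81\right)\right) - -719\right) = -32761 + \left(\left(-4 - 10044\right) + 719\right) = -32761 + \left(-10048 + 719\right) = -32761 - 9329 = -42090$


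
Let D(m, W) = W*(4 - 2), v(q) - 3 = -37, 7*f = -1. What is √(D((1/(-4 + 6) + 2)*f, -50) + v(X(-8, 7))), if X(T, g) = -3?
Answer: I*√134 ≈ 11.576*I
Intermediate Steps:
f = -⅐ (f = (⅐)*(-1) = -⅐ ≈ -0.14286)
v(q) = -34 (v(q) = 3 - 37 = -34)
D(m, W) = 2*W (D(m, W) = W*2 = 2*W)
√(D((1/(-4 + 6) + 2)*f, -50) + v(X(-8, 7))) = √(2*(-50) - 34) = √(-100 - 34) = √(-134) = I*√134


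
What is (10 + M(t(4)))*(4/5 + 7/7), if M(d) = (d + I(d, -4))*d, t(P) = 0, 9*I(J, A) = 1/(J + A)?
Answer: 18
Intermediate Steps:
I(J, A) = 1/(9*(A + J)) (I(J, A) = 1/(9*(J + A)) = 1/(9*(A + J)))
M(d) = d*(d + 1/(9*(-4 + d))) (M(d) = (d + 1/(9*(-4 + d)))*d = d*(d + 1/(9*(-4 + d))))
(10 + M(t(4)))*(4/5 + 7/7) = (10 + (⅑)*0*(1 + 9*0*(-4 + 0))/(-4 + 0))*(4/5 + 7/7) = (10 + (⅑)*0*(1 + 9*0*(-4))/(-4))*(4*(⅕) + 7*(⅐)) = (10 + (⅑)*0*(-¼)*(1 + 0))*(⅘ + 1) = (10 + (⅑)*0*(-¼)*1)*(9/5) = (10 + 0)*(9/5) = 10*(9/5) = 18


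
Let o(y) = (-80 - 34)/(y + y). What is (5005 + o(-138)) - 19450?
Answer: -664451/46 ≈ -14445.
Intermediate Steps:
o(y) = -57/y (o(y) = -114*1/(2*y) = -57/y)
(5005 + o(-138)) - 19450 = (5005 - 57/(-138)) - 19450 = (5005 - 57*(-1/138)) - 19450 = (5005 + 19/46) - 19450 = 230249/46 - 19450 = -664451/46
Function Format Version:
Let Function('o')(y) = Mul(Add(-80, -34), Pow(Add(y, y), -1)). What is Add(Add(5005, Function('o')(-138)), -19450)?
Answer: Rational(-664451, 46) ≈ -14445.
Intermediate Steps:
Function('o')(y) = Mul(-57, Pow(y, -1)) (Function('o')(y) = Mul(-114, Pow(Mul(2, y), -1)) = Mul(-114, Mul(Rational(1, 2), Pow(y, -1))) = Mul(-57, Pow(y, -1)))
Add(Add(5005, Function('o')(-138)), -19450) = Add(Add(5005, Mul(-57, Pow(-138, -1))), -19450) = Add(Add(5005, Mul(-57, Rational(-1, 138))), -19450) = Add(Add(5005, Rational(19, 46)), -19450) = Add(Rational(230249, 46), -19450) = Rational(-664451, 46)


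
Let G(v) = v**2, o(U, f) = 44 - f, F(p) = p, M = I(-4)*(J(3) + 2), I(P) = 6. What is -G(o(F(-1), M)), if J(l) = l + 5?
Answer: -256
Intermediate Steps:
J(l) = 5 + l
M = 60 (M = 6*((5 + 3) + 2) = 6*(8 + 2) = 6*10 = 60)
-G(o(F(-1), M)) = -(44 - 1*60)**2 = -(44 - 60)**2 = -1*(-16)**2 = -1*256 = -256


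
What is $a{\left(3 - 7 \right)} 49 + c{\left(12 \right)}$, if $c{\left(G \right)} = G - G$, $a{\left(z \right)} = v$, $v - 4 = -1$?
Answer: $147$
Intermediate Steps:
$v = 3$ ($v = 4 - 1 = 3$)
$a{\left(z \right)} = 3$
$c{\left(G \right)} = 0$
$a{\left(3 - 7 \right)} 49 + c{\left(12 \right)} = 3 \cdot 49 + 0 = 147 + 0 = 147$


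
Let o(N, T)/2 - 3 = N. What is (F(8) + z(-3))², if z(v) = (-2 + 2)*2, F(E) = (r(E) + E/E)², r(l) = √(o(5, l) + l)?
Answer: 721 + 200*√6 ≈ 1210.9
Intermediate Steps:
o(N, T) = 6 + 2*N
r(l) = √(16 + l) (r(l) = √((6 + 2*5) + l) = √((6 + 10) + l) = √(16 + l))
F(E) = (1 + √(16 + E))² (F(E) = (√(16 + E) + E/E)² = (√(16 + E) + 1)² = (1 + √(16 + E))²)
z(v) = 0 (z(v) = 0*2 = 0)
(F(8) + z(-3))² = ((1 + √(16 + 8))² + 0)² = ((1 + √24)² + 0)² = ((1 + 2*√6)² + 0)² = ((1 + 2*√6)²)² = (1 + 2*√6)⁴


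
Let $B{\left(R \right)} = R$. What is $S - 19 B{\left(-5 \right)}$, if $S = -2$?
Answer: $93$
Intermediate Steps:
$S - 19 B{\left(-5 \right)} = -2 - -95 = -2 + 95 = 93$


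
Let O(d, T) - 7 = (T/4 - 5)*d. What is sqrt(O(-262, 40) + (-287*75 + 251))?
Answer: I*sqrt(22577) ≈ 150.26*I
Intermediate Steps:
O(d, T) = 7 + d*(-5 + T/4) (O(d, T) = 7 + (T/4 - 5)*d = 7 + (-5 + T/4)*d = 7 + d*(-5 + T/4))
sqrt(O(-262, 40) + (-287*75 + 251)) = sqrt((7 - 5*(-262) + (1/4)*40*(-262)) + (-287*75 + 251)) = sqrt((7 + 1310 - 2620) + (-21525 + 251)) = sqrt(-1303 - 21274) = sqrt(-22577) = I*sqrt(22577)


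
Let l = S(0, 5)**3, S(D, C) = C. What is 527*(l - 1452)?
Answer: -699329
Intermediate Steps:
l = 125 (l = 5**3 = 125)
527*(l - 1452) = 527*(125 - 1452) = 527*(-1327) = -699329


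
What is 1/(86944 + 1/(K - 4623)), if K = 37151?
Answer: 32528/2828114433 ≈ 1.1502e-5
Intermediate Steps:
1/(86944 + 1/(K - 4623)) = 1/(86944 + 1/(37151 - 4623)) = 1/(86944 + 1/32528) = 1/(2828114433/32528) = 32528/2828114433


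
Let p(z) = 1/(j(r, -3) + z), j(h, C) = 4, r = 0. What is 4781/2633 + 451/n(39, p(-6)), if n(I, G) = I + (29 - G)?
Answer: 3029963/360721 ≈ 8.3997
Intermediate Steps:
p(z) = 1/(4 + z)
n(I, G) = 29 + I - G
4781/2633 + 451/n(39, p(-6)) = 4781/2633 + 451/(29 + 39 - 1/(4 - 6)) = 4781*(1/2633) + 451/(29 + 39 - 1/(-2)) = 4781/2633 + 451/(29 + 39 - 1*(-½)) = 4781/2633 + 451/(29 + 39 + ½) = 4781/2633 + 451/(137/2) = 4781/2633 + 451*(2/137) = 4781/2633 + 902/137 = 3029963/360721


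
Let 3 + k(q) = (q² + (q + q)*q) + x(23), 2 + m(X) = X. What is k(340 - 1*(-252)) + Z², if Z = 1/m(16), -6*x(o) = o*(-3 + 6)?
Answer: 206069991/196 ≈ 1.0514e+6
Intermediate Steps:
m(X) = -2 + X
x(o) = -o/2 (x(o) = -o*(-3 + 6)/6 = -o*3/6 = -o/2)
Z = 1/14 (Z = 1/(-2 + 16) = 1/14 ≈ 0.071429)
k(q) = -29/2 + 3*q² (k(q) = -3 + ((q² + (q + q)*q) - ½*23) = -3 + ((q² + (2*q)*q) - 23/2) = -3 + ((q² + 2*q²) - 23/2) = -3 + (3*q² - 23/2) = -3 + (-23/2 + 3*q²) = -29/2 + 3*q²)
k(340 - 1*(-252)) + Z² = (-29/2 + 3*(340 - 1*(-252))²) + (1/14)² = (-29/2 + 3*(340 + 252)²) + 1/196 = (-29/2 + 3*592²) + 1/196 = (-29/2 + 3*350464) + 1/196 = (-29/2 + 1051392) + 1/196 = 2102755/2 + 1/196 = 206069991/196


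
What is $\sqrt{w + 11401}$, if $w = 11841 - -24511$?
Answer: $53 \sqrt{17} \approx 218.52$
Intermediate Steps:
$w = 36352$ ($w = 11841 + 24511 = 36352$)
$\sqrt{w + 11401} = \sqrt{36352 + 11401} = \sqrt{47753} = 53 \sqrt{17}$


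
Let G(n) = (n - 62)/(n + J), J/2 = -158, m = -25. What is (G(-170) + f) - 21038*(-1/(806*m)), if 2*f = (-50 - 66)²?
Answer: 16470270383/2448225 ≈ 6727.4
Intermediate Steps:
J = -316 (J = 2*(-158) = -316)
f = 6728 (f = (-50 - 66)²/2 = (½)*(-116)² = (½)*13456 = 6728)
G(n) = (-62 + n)/(-316 + n) (G(n) = (n - 62)/(n - 316) = (-62 + n)/(-316 + n))
(G(-170) + f) - 21038*(-1/(806*m)) = ((-62 - 170)/(-316 - 170) + 6728) - 21038/(-31*26*(-25)) = (-232/(-486) + 6728) - 21038/((-806*(-25))) = (-1/486*(-232) + 6728) - 21038/20150 = (116/243 + 6728) - 21038*1/20150 = 1635020/243 - 10519/10075 = 16470270383/2448225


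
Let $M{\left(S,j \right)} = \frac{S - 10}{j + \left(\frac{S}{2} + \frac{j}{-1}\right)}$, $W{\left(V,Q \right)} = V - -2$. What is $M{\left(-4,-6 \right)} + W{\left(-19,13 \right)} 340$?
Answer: $-5773$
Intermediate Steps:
$W{\left(V,Q \right)} = 2 + V$ ($W{\left(V,Q \right)} = V + 2 = 2 + V$)
$M{\left(S,j \right)} = \frac{2 \left(-10 + S\right)}{S}$ ($M{\left(S,j \right)} = \frac{-10 + S}{j + \left(S \frac{1}{2} + j \left(-1\right)\right)} = \frac{-10 + S}{j + \left(\frac{S}{2} - j\right)} = \frac{-10 + S}{\frac{1}{2} S} = \left(-10 + S\right) \frac{2}{S} = \frac{2 \left(-10 + S\right)}{S}$)
$M{\left(-4,-6 \right)} + W{\left(-19,13 \right)} 340 = \left(2 - \frac{20}{-4}\right) + \left(2 - 19\right) 340 = \left(2 - -5\right) - 5780 = \left(2 + 5\right) - 5780 = 7 - 5780 = -5773$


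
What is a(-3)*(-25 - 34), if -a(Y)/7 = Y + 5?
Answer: 826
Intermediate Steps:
a(Y) = -35 - 7*Y (a(Y) = -7*(Y + 5) = -7*(5 + Y) = -35 - 7*Y)
a(-3)*(-25 - 34) = (-35 - 7*(-3))*(-25 - 34) = (-35 + 21)*(-59) = -14*(-59) = 826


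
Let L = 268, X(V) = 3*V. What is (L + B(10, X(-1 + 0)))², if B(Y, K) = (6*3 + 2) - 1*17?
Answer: 73441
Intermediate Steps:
B(Y, K) = 3 (B(Y, K) = (18 + 2) - 17 = 20 - 17 = 3)
(L + B(10, X(-1 + 0)))² = (268 + 3)² = 271² = 73441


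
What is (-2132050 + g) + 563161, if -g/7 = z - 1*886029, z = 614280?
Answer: 333354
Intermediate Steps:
g = 1902243 (g = -7*(614280 - 1*886029) = -7*(614280 - 886029) = -7*(-271749) = 1902243)
(-2132050 + g) + 563161 = (-2132050 + 1902243) + 563161 = -229807 + 563161 = 333354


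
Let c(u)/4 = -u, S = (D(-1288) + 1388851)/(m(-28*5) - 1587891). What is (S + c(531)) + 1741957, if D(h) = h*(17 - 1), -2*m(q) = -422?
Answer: 2762296689197/1587680 ≈ 1.7398e+6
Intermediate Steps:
m(q) = 211 (m(q) = -½*(-422) = 211)
D(h) = 16*h (D(h) = h*16 = 16*h)
S = -1368243/1587680 (S = (16*(-1288) + 1388851)/(211 - 1587891) = (-20608 + 1388851)/(-1587680) = 1368243*(-1/1587680) = -1368243/1587680 ≈ -0.86179)
c(u) = -4*u (c(u) = 4*(-u) = -4*u)
(S + c(531)) + 1741957 = (-1368243/1587680 - 4*531) + 1741957 = (-1368243/1587680 - 2124) + 1741957 = -3373600563/1587680 + 1741957 = 2762296689197/1587680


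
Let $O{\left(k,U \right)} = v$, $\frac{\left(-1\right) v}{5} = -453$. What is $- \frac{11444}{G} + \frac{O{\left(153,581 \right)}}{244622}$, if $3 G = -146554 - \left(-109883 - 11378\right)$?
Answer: $\frac{2818550383}{2062408082} \approx 1.3666$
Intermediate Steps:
$G = -8431$ ($G = \frac{-146554 - \left(-109883 - 11378\right)}{3} = \frac{-146554 - -121261}{3} = \frac{-146554 + 121261}{3} = \frac{1}{3} \left(-25293\right) = -8431$)
$v = 2265$ ($v = \left(-5\right) \left(-453\right) = 2265$)
$O{\left(k,U \right)} = 2265$
$- \frac{11444}{G} + \frac{O{\left(153,581 \right)}}{244622} = - \frac{11444}{-8431} + \frac{2265}{244622} = \left(-11444\right) \left(- \frac{1}{8431}\right) + 2265 \cdot \frac{1}{244622} = \frac{11444}{8431} + \frac{2265}{244622} = \frac{2818550383}{2062408082}$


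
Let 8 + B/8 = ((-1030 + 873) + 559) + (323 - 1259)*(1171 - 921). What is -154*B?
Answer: 287802592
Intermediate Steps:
B = -1868848 (B = -64 + 8*(((-1030 + 873) + 559) + (323 - 1259)*(1171 - 921)) = -64 + 8*((-157 + 559) - 936*250) = -64 + 8*(402 - 234000) = -64 + 8*(-233598) = -64 - 1868784 = -1868848)
-154*B = -154*(-1868848) = 287802592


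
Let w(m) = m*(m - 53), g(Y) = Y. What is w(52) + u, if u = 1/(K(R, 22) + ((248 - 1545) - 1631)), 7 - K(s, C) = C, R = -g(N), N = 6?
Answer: -153037/2943 ≈ -52.000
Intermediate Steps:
R = -6 (R = -1*6 = -6)
K(s, C) = 7 - C
w(m) = m*(-53 + m)
u = -1/2943 (u = 1/((7 - 1*22) + ((248 - 1545) - 1631)) = 1/((7 - 22) + (-1297 - 1631)) = 1/(-15 - 2928) = 1/(-2943) = -1/2943 ≈ -0.00033979)
w(52) + u = 52*(-53 + 52) - 1/2943 = 52*(-1) - 1/2943 = -52 - 1/2943 = -153037/2943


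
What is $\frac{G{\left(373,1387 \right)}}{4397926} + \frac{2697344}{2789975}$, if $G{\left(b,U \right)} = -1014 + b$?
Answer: $\frac{11860930934569}{12270103591850} \approx 0.96665$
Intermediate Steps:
$\frac{G{\left(373,1387 \right)}}{4397926} + \frac{2697344}{2789975} = \frac{-1014 + 373}{4397926} + \frac{2697344}{2789975} = \left(-641\right) \frac{1}{4397926} + 2697344 \cdot \frac{1}{2789975} = - \frac{641}{4397926} + \frac{2697344}{2789975} = \frac{11860930934569}{12270103591850}$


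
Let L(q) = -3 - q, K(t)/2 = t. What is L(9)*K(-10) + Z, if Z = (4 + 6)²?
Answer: 340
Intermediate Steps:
K(t) = 2*t
Z = 100 (Z = 10² = 100)
L(9)*K(-10) + Z = (-3 - 1*9)*(2*(-10)) + 100 = (-3 - 9)*(-20) + 100 = -12*(-20) + 100 = 240 + 100 = 340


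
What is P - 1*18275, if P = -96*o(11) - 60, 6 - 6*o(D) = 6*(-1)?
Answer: -18527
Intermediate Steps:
o(D) = 2 (o(D) = 1 - (-1) = 1 - 1/6*(-6) = 1 + 1 = 2)
P = -252 (P = -96*2 - 60 = -192 - 60 = -252)
P - 1*18275 = -252 - 1*18275 = -252 - 18275 = -18527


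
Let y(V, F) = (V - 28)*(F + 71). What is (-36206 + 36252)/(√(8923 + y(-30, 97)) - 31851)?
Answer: -732573/507243511 - 23*I*√821/507243511 ≈ -0.0014442 - 1.2992e-6*I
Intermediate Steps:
y(V, F) = (-28 + V)*(71 + F)
(-36206 + 36252)/(√(8923 + y(-30, 97)) - 31851) = (-36206 + 36252)/(√(8923 + (-1988 - 28*97 + 71*(-30) + 97*(-30))) - 31851) = 46/(√(8923 + (-1988 - 2716 - 2130 - 2910)) - 31851) = 46/(√(8923 - 9744) - 31851) = 46/(√(-821) - 31851) = 46/(I*√821 - 31851) = 46/(-31851 + I*√821)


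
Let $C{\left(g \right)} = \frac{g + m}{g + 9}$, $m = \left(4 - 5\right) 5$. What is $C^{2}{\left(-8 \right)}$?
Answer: $169$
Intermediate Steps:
$m = -5$ ($m = \left(-1\right) 5 = -5$)
$C{\left(g \right)} = \frac{-5 + g}{9 + g}$ ($C{\left(g \right)} = \frac{g - 5}{g + 9} = \frac{-5 + g}{9 + g}$)
$C^{2}{\left(-8 \right)} = \left(\frac{-5 - 8}{9 - 8}\right)^{2} = \left(1^{-1} \left(-13\right)\right)^{2} = \left(1 \left(-13\right)\right)^{2} = \left(-13\right)^{2} = 169$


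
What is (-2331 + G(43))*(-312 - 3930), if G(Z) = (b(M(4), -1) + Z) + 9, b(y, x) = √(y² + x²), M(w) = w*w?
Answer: 9667518 - 4242*√257 ≈ 9.5995e+6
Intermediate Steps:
M(w) = w²
b(y, x) = √(x² + y²)
G(Z) = 9 + Z + √257 (G(Z) = (√((-1)² + (4²)²) + Z) + 9 = (√(1 + 16²) + Z) + 9 = (√(1 + 256) + Z) + 9 = (√257 + Z) + 9 = (Z + √257) + 9 = 9 + Z + √257)
(-2331 + G(43))*(-312 - 3930) = (-2331 + (9 + 43 + √257))*(-312 - 3930) = (-2331 + (52 + √257))*(-4242) = (-2279 + √257)*(-4242) = 9667518 - 4242*√257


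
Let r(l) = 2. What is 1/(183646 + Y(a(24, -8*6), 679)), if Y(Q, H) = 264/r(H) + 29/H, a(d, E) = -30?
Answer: 679/124785291 ≈ 5.4413e-6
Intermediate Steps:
Y(Q, H) = 132 + 29/H (Y(Q, H) = 264/2 + 29/H = 264*(1/2) + 29/H = 132 + 29/H)
1/(183646 + Y(a(24, -8*6), 679)) = 1/(183646 + (132 + 29/679)) = 1/(183646 + 89657/679) = 1/(124785291/679) = 679/124785291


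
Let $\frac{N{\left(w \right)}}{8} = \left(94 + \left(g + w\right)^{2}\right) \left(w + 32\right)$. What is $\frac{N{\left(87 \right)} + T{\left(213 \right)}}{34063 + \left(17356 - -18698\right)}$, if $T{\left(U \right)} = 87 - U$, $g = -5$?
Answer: $\frac{6490610}{70117} \approx 92.568$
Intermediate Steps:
$N{\left(w \right)} = 8 \left(32 + w\right) \left(94 + \left(-5 + w\right)^{2}\right)$ ($N{\left(w \right)} = 8 \left(94 + \left(-5 + w\right)^{2}\right) \left(w + 32\right) = 8 \left(94 + \left(-5 + w\right)^{2}\right) \left(32 + w\right) = 8 \left(32 + w\right) \left(94 + \left(-5 + w\right)^{2}\right)$)
$\frac{N{\left(87 \right)} + T{\left(213 \right)}}{34063 + \left(17356 - -18698\right)} = \frac{\left(30464 - 139896 + 8 \cdot 87^{3} + 176 \cdot 87^{2}\right) + \left(87 - 213\right)}{34063 + \left(17356 - -18698\right)} = \frac{\left(30464 - 139896 + 8 \cdot 658503 + 176 \cdot 7569\right) + \left(87 - 213\right)}{34063 + \left(17356 + 18698\right)} = \frac{\left(30464 - 139896 + 5268024 + 1332144\right) - 126}{34063 + 36054} = \frac{6490736 - 126}{70117} = 6490610 \cdot \frac{1}{70117} = \frac{6490610}{70117}$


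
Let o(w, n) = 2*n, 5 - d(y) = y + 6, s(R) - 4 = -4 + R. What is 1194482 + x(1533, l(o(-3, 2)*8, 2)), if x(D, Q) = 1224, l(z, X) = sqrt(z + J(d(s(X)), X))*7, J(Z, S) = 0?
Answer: 1195706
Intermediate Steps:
s(R) = R (s(R) = 4 + (-4 + R) = R)
d(y) = -1 - y (d(y) = 5 - (y + 6) = 5 - (6 + y) = 5 + (-6 - y) = -1 - y)
l(z, X) = 7*sqrt(z) (l(z, X) = sqrt(z + 0)*7 = sqrt(z)*7 = 7*sqrt(z))
1194482 + x(1533, l(o(-3, 2)*8, 2)) = 1194482 + 1224 = 1195706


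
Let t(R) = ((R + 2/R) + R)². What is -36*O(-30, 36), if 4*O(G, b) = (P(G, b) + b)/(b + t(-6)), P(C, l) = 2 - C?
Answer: -5508/1693 ≈ -3.2534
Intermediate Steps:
t(R) = (2*R + 2/R)²
O(G, b) = (2 + b - G)/(4*(1369/9 + b)) (O(G, b) = (((2 - G) + b)/(b + 4*(1 + (-6)²)²/(-6)²))/4 = ((2 + b - G)/(b + 4*(1/36)*(1 + 36)²))/4 = ((2 + b - G)/(b + 4*(1/36)*37²))/4 = ((2 + b - G)/(b + 4*(1/36)*1369))/4 = ((2 + b - G)/(b + 1369/9))/4 = ((2 + b - G)/(1369/9 + b))/4 = (2 + b - G)/(4*(1369/9 + b)))
-36*O(-30, 36) = -81*(2 + 36 - 1*(-30))/(1369 + 9*36) = -81*(2 + 36 + 30)/(1369 + 324) = -81*68/1693 = -36*153/1693 = -5508/1693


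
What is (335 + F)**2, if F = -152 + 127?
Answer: 96100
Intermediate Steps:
F = -25
(335 + F)**2 = (335 - 25)**2 = 310**2 = 96100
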